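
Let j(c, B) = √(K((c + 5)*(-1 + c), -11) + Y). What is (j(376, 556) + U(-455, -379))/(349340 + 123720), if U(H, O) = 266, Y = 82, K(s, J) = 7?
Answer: 19/33790 + √89/473060 ≈ 0.00058224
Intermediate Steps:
j(c, B) = √89 (j(c, B) = √(7 + 82) = √89)
(j(376, 556) + U(-455, -379))/(349340 + 123720) = (√89 + 266)/(349340 + 123720) = (266 + √89)/473060 = (266 + √89)*(1/473060) = 19/33790 + √89/473060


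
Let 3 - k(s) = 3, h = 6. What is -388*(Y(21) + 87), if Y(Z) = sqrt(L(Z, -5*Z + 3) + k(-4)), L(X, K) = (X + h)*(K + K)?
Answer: -33756 - 6984*I*sqrt(17) ≈ -33756.0 - 28796.0*I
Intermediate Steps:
k(s) = 0 (k(s) = 3 - 1*3 = 3 - 3 = 0)
L(X, K) = 2*K*(6 + X) (L(X, K) = (X + 6)*(K + K) = (6 + X)*(2*K) = 2*K*(6 + X))
Y(Z) = sqrt(2)*sqrt((3 - 5*Z)*(6 + Z)) (Y(Z) = sqrt(2*(-5*Z + 3)*(6 + Z) + 0) = sqrt(2*(3 - 5*Z)*(6 + Z) + 0) = sqrt(2*(3 - 5*Z)*(6 + Z)) = sqrt(2)*sqrt((3 - 5*Z)*(6 + Z)))
-388*(Y(21) + 87) = -388*(sqrt(36 - 54*21 - 10*21**2) + 87) = -388*(sqrt(36 - 1134 - 10*441) + 87) = -388*(sqrt(36 - 1134 - 4410) + 87) = -388*(sqrt(-5508) + 87) = -388*(18*I*sqrt(17) + 87) = -388*(87 + 18*I*sqrt(17)) = -33756 - 6984*I*sqrt(17)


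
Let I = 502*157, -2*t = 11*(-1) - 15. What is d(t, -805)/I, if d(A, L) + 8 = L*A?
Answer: -10473/78814 ≈ -0.13288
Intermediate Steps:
t = 13 (t = -(11*(-1) - 15)/2 = -(-11 - 15)/2 = -½*(-26) = 13)
d(A, L) = -8 + A*L (d(A, L) = -8 + L*A = -8 + A*L)
I = 78814
d(t, -805)/I = (-8 + 13*(-805))/78814 = (-8 - 10465)*(1/78814) = -10473*1/78814 = -10473/78814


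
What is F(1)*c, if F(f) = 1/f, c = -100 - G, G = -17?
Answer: -83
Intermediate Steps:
c = -83 (c = -100 - 1*(-17) = -100 + 17 = -83)
F(1)*c = -83/1 = 1*(-83) = -83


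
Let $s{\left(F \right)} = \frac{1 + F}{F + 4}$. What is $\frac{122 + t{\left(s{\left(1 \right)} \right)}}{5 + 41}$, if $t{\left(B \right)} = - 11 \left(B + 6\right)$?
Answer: $\frac{129}{115} \approx 1.1217$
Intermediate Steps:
$s{\left(F \right)} = \frac{1 + F}{4 + F}$
$t{\left(B \right)} = -66 - 11 B$ ($t{\left(B \right)} = - 11 \left(6 + B\right) = -66 - 11 B$)
$\frac{122 + t{\left(s{\left(1 \right)} \right)}}{5 + 41} = \frac{122 - \left(66 + 11 \frac{1 + 1}{4 + 1}\right)}{5 + 41} = \frac{122 - \left(66 + 11 \cdot \frac{1}{5} \cdot 2\right)}{46} = \frac{122 - \frac{352}{5}}{46} = \frac{1}{46} \cdot \frac{258}{5} = \frac{129}{115}$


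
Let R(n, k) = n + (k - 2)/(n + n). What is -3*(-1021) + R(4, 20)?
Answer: 12277/4 ≈ 3069.3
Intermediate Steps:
R(n, k) = n + (-2 + k)/(2*n) (R(n, k) = n + (-2 + k)/((2*n)) = n + (-2 + k)*(1/(2*n)) = n + (-2 + k)/(2*n))
-3*(-1021) + R(4, 20) = -3*(-1021) + (-1 + 4² + (½)*20)/4 = 3063 + (-1 + 16 + 10)/4 = 3063 + (¼)*25 = 3063 + 25/4 = 12277/4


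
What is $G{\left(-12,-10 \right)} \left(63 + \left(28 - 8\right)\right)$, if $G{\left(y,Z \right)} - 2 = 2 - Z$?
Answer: $1162$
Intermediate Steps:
$G{\left(y,Z \right)} = 4 - Z$ ($G{\left(y,Z \right)} = 2 - \left(-2 + Z\right) = 4 - Z$)
$G{\left(-12,-10 \right)} \left(63 + \left(28 - 8\right)\right) = \left(4 - -10\right) \left(63 + \left(28 - 8\right)\right) = \left(4 + 10\right) \left(63 + 20\right) = 14 \cdot 83 = 1162$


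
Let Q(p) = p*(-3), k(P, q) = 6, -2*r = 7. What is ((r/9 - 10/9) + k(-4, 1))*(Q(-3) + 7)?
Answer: 72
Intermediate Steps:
r = -7/2 (r = -1/2*7 = -7/2 ≈ -3.5000)
Q(p) = -3*p
((r/9 - 10/9) + k(-4, 1))*(Q(-3) + 7) = ((-7/2/9 - 10/9) + 6)*(-3*(-3) + 7) = ((-7/2*1/9 - 10*1/9) + 6)*(9 + 7) = ((-7/18 - 10/9) + 6)*16 = (-3/2 + 6)*16 = (9/2)*16 = 72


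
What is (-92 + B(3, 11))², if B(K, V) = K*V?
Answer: 3481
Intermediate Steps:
(-92 + B(3, 11))² = (-92 + 3*11)² = (-92 + 33)² = (-59)² = 3481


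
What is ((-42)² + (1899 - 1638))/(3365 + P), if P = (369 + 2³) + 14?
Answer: 675/1252 ≈ 0.53914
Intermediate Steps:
P = 391 (P = (369 + 8) + 14 = 377 + 14 = 391)
((-42)² + (1899 - 1638))/(3365 + P) = ((-42)² + (1899 - 1638))/(3365 + 391) = (1764 + 261)/3756 = 2025*(1/3756) = 675/1252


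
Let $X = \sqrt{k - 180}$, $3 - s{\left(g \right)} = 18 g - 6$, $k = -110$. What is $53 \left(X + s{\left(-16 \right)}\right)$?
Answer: $15741 + 53 i \sqrt{290} \approx 15741.0 + 902.56 i$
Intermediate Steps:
$s{\left(g \right)} = 9 - 18 g$ ($s{\left(g \right)} = 3 - \left(18 g - 6\right) = 3 - \left(-6 + 18 g\right) = 9 - 18 g$)
$X = i \sqrt{290}$ ($X = \sqrt{-110 - 180} = \sqrt{-290} = i \sqrt{290} \approx 17.029 i$)
$53 \left(X + s{\left(-16 \right)}\right) = 53 \left(i \sqrt{290} + \left(9 - -288\right)\right) = 53 \left(i \sqrt{290} + \left(9 + 288\right)\right) = 53 \left(i \sqrt{290} + 297\right) = 53 \left(297 + i \sqrt{290}\right) = 15741 + 53 i \sqrt{290}$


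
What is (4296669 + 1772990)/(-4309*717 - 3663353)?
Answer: -6069659/6752906 ≈ -0.89882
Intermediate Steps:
(4296669 + 1772990)/(-4309*717 - 3663353) = 6069659/(-3089553 - 3663353) = 6069659/(-6752906) = 6069659*(-1/6752906) = -6069659/6752906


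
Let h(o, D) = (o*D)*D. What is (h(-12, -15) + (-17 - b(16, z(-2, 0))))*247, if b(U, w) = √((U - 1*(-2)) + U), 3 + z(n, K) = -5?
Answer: -671099 - 247*√34 ≈ -6.7254e+5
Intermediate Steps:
h(o, D) = o*D² (h(o, D) = (D*o)*D = o*D²)
z(n, K) = -8 (z(n, K) = -3 - 5 = -8)
b(U, w) = √(2 + 2*U) (b(U, w) = √((U + 2) + U) = √((2 + U) + U) = √(2 + 2*U))
(h(-12, -15) + (-17 - b(16, z(-2, 0))))*247 = (-12*(-15)² + (-17 - √(2 + 2*16)))*247 = (-12*225 + (-17 - √(2 + 32)))*247 = (-2700 + (-17 - √34))*247 = (-2717 - √34)*247 = -671099 - 247*√34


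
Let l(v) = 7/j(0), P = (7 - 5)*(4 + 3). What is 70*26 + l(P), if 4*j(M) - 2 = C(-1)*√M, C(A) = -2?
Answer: 1834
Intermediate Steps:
P = 14 (P = 2*7 = 14)
j(M) = ½ - √M/2 (j(M) = ½ + (-2*√M)/4 = ½ - √M/2)
l(v) = 14 (l(v) = 7/(½ - √0/2) = 7/(½ - ½*0) = 7/(½ + 0) = 7/(½) = 7*2 = 14)
70*26 + l(P) = 70*26 + 14 = 1820 + 14 = 1834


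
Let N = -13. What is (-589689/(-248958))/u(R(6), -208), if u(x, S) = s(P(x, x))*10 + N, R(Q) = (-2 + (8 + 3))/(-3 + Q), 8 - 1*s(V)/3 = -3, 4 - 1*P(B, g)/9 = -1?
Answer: 65521/8768854 ≈ 0.0074720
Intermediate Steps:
P(B, g) = 45 (P(B, g) = 36 - 9*(-1) = 36 + 9 = 45)
s(V) = 33 (s(V) = 24 - 3*(-3) = 24 + 9 = 33)
R(Q) = 9/(-3 + Q) (R(Q) = (-2 + 11)/(-3 + Q) = 9/(-3 + Q))
u(x, S) = 317 (u(x, S) = 33*10 - 13 = 330 - 13 = 317)
(-589689/(-248958))/u(R(6), -208) = -589689/(-248958)/317 = -589689*(-1/248958)*(1/317) = (65521/27662)*(1/317) = 65521/8768854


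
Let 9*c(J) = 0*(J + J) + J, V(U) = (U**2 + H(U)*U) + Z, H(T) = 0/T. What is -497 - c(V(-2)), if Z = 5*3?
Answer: -4492/9 ≈ -499.11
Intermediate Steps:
H(T) = 0
Z = 15
V(U) = 15 + U**2 (V(U) = (U**2 + 0*U) + 15 = (U**2 + 0) + 15 = U**2 + 15 = 15 + U**2)
c(J) = J/9 (c(J) = (0*(J + J) + J)/9 = (0*(2*J) + J)/9 = (0 + J)/9 = J/9)
-497 - c(V(-2)) = -497 - (15 + (-2)**2)/9 = -497 - (15 + 4)/9 = -497 - 19/9 = -4492/9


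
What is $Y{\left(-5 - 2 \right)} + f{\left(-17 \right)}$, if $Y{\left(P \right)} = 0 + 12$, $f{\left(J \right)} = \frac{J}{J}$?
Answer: $13$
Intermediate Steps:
$f{\left(J \right)} = 1$
$Y{\left(P \right)} = 12$
$Y{\left(-5 - 2 \right)} + f{\left(-17 \right)} = 12 + 1 = 13$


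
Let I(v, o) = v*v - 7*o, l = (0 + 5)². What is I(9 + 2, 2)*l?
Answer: 2675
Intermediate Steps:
l = 25 (l = 5² = 25)
I(v, o) = v² - 7*o
I(9 + 2, 2)*l = ((9 + 2)² - 7*2)*25 = (11² - 14)*25 = (121 - 14)*25 = 107*25 = 2675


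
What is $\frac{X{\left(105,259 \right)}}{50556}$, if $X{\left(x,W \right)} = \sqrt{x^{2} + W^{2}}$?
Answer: $\frac{7 \sqrt{1594}}{50556} \approx 0.005528$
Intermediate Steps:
$X{\left(x,W \right)} = \sqrt{W^{2} + x^{2}}$
$\frac{X{\left(105,259 \right)}}{50556} = \frac{\sqrt{259^{2} + 105^{2}}}{50556} = \sqrt{67081 + 11025} \cdot \frac{1}{50556} = \sqrt{78106} \cdot \frac{1}{50556} = 7 \sqrt{1594} \cdot \frac{1}{50556} = \frac{7 \sqrt{1594}}{50556}$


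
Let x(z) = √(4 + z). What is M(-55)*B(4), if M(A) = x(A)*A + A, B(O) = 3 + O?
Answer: -385 - 385*I*√51 ≈ -385.0 - 2749.4*I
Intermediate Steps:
M(A) = A + A*√(4 + A) (M(A) = √(4 + A)*A + A = A*√(4 + A) + A = A + A*√(4 + A))
M(-55)*B(4) = (-55*(1 + √(4 - 55)))*(3 + 4) = -55*(1 + √(-51))*7 = -55*(1 + I*√51)*7 = (-55 - 55*I*√51)*7 = -385 - 385*I*√51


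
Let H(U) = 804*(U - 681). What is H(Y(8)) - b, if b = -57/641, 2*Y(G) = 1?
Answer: -350705145/641 ≈ -5.4712e+5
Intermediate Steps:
Y(G) = ½ (Y(G) = (½)*1 = ½)
H(U) = -547524 + 804*U (H(U) = 804*(-681 + U) = -547524 + 804*U)
b = -57/641 (b = -57*1/641 = -57/641 ≈ -0.088924)
H(Y(8)) - b = (-547524 + 804*(½)) - 1*(-57/641) = (-547524 + 402) + 57/641 = -547122 + 57/641 = -350705145/641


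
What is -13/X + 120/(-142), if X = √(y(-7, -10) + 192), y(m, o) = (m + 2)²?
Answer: -60/71 - 13*√217/217 ≈ -1.7276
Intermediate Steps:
y(m, o) = (2 + m)²
X = √217 (X = √((2 - 7)² + 192) = √((-5)² + 192) = √(25 + 192) = √217 ≈ 14.731)
-13/X + 120/(-142) = -13*√217/217 + 120/(-142) = -13*√217/217 + 120*(-1/142) = -13*√217/217 - 60/71 = -60/71 - 13*√217/217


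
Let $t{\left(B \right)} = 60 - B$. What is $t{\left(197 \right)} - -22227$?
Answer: $22090$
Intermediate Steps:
$t{\left(197 \right)} - -22227 = \left(60 - 197\right) - -22227 = \left(60 - 197\right) + 22227 = -137 + 22227 = 22090$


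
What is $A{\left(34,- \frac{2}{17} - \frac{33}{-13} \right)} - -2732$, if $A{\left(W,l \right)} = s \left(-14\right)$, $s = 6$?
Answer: $2648$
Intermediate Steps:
$A{\left(W,l \right)} = -84$ ($A{\left(W,l \right)} = 6 \left(-14\right) = -84$)
$A{\left(34,- \frac{2}{17} - \frac{33}{-13} \right)} - -2732 = -84 - -2732 = -84 + 2732 = 2648$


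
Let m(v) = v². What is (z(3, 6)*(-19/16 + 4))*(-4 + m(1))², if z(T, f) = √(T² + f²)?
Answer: 1215*√5/16 ≈ 169.80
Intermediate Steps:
(z(3, 6)*(-19/16 + 4))*(-4 + m(1))² = (√(3² + 6²)*(-19/16 + 4))*(-4 + 1²)² = (√(9 + 36)*(-19*1/16 + 4))*(-4 + 1)² = (√45*(-19/16 + 4))*(-3)² = ((3*√5)*(45/16))*9 = (135*√5/16)*9 = 1215*√5/16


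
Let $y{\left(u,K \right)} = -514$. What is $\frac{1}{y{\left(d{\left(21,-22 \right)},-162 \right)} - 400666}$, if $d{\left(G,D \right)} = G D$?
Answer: $- \frac{1}{401180} \approx -2.4926 \cdot 10^{-6}$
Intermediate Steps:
$d{\left(G,D \right)} = D G$
$\frac{1}{y{\left(d{\left(21,-22 \right)},-162 \right)} - 400666} = \frac{1}{-514 - 400666} = \frac{1}{-401180} = - \frac{1}{401180}$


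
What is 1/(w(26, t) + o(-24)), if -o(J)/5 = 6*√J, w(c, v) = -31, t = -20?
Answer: I/(-31*I + 60*√6) ≈ -0.0013741 + 0.0065143*I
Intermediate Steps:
o(J) = -30*√J
1/(w(26, t) + o(-24)) = 1/(-31 - 60*I*√6)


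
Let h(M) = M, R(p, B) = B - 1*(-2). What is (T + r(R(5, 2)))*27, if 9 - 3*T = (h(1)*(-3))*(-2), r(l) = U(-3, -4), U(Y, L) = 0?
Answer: 27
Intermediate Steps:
R(p, B) = 2 + B (R(p, B) = B + 2 = 2 + B)
r(l) = 0
T = 1 (T = 3 - 1*(-3)*(-2)/3 = 3 - (-1)*(-2) = 3 - 1/3*6 = 3 - 2 = 1)
(T + r(R(5, 2)))*27 = (1 + 0)*27 = 1*27 = 27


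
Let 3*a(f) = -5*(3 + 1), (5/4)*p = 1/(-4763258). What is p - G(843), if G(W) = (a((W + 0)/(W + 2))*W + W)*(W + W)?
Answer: 95908461809188/11908145 ≈ 8.0540e+6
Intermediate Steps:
p = -2/11908145 (p = (⅘)/(-4763258) = (⅘)*(-1/4763258) = -2/11908145 ≈ -1.6795e-7)
a(f) = -20/3 (a(f) = (-5*(3 + 1))/3 = (-5*4)/3 = (⅓)*(-20) = -20/3)
G(W) = -34*W²/3 (G(W) = (-20*W/3 + W)*(W + W) = (-17*W/3)*(2*W) = -34*W²/3)
p - G(843) = -2/11908145 - (-34)*843²/3 = -2/11908145 - (-34)*710649/3 = -2/11908145 - 1*(-8054022) = -2/11908145 + 8054022 = 95908461809188/11908145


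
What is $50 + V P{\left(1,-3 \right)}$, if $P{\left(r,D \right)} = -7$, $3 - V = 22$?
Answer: $183$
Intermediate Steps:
$V = -19$ ($V = 3 - 22 = -19$)
$50 + V P{\left(1,-3 \right)} = 50 - -133 = 50 + 133 = 183$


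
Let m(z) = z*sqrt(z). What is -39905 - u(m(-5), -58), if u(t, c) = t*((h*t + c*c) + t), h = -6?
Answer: -40530 + 16820*I*sqrt(5) ≈ -40530.0 + 37611.0*I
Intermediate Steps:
m(z) = z**(3/2)
u(t, c) = t*(c**2 - 5*t) (u(t, c) = t*((-6*t + c*c) + t) = t*((-6*t + c**2) + t) = t*((c**2 - 6*t) + t) = t*(c**2 - 5*t))
-39905 - u(m(-5), -58) = -39905 - (-5)**(3/2)*((-58)**2 - (-25)*I*sqrt(5)) = -39905 - (-5*I*sqrt(5))*(3364 - (-25)*I*sqrt(5)) = -39905 - (-5*I*sqrt(5))*(3364 + 25*I*sqrt(5)) = -39905 - (-5)*I*sqrt(5)*(3364 + 25*I*sqrt(5)) = -39905 + 5*I*sqrt(5)*(3364 + 25*I*sqrt(5))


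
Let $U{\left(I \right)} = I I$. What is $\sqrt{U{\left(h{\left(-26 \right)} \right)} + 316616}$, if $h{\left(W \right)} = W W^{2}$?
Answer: $2 \sqrt{77308098} \approx 17585.0$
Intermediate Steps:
$h{\left(W \right)} = W^{3}$
$U{\left(I \right)} = I^{2}$
$\sqrt{U{\left(h{\left(-26 \right)} \right)} + 316616} = \sqrt{\left(\left(-26\right)^{3}\right)^{2} + 316616} = \sqrt{\left(-17576\right)^{2} + 316616} = \sqrt{308915776 + 316616} = \sqrt{309232392} = 2 \sqrt{77308098}$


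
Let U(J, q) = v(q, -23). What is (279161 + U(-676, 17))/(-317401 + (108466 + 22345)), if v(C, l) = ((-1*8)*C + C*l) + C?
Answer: -278651/186590 ≈ -1.4934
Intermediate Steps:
v(C, l) = -7*C + C*l (v(C, l) = (-8*C + C*l) + C = -7*C + C*l)
U(J, q) = -30*q (U(J, q) = q*(-7 - 23) = q*(-30) = -30*q)
(279161 + U(-676, 17))/(-317401 + (108466 + 22345)) = (279161 - 30*17)/(-317401 + (108466 + 22345)) = (279161 - 510)/(-317401 + 130811) = 278651/(-186590) = 278651*(-1/186590) = -278651/186590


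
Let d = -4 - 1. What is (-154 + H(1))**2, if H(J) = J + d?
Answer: 24964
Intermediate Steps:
d = -5
H(J) = -5 + J (H(J) = J - 5 = -5 + J)
(-154 + H(1))**2 = (-154 + (-5 + 1))**2 = (-154 - 4)**2 = (-158)**2 = 24964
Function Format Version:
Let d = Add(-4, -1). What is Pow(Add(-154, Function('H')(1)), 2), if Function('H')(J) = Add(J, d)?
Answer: 24964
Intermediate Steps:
d = -5
Function('H')(J) = Add(-5, J) (Function('H')(J) = Add(J, -5) = Add(-5, J))
Pow(Add(-154, Function('H')(1)), 2) = Pow(Add(-154, Add(-5, 1)), 2) = Pow(Add(-154, -4), 2) = Pow(-158, 2) = 24964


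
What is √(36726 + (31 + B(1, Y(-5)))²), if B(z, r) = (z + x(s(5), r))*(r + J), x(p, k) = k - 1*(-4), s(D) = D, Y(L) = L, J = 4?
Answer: 13*√223 ≈ 194.13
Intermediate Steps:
x(p, k) = 4 + k (x(p, k) = k + 4 = 4 + k)
B(z, r) = (4 + r)*(4 + r + z) (B(z, r) = (z + (4 + r))*(r + 4) = (4 + r + z)*(4 + r) = (4 + r)*(4 + r + z))
√(36726 + (31 + B(1, Y(-5)))²) = √(36726 + (31 + (16 + (-5)² + 4*1 + 8*(-5) - 5*1))²) = √(36726 + (31 + (16 + 25 + 4 - 40 - 5))²) = √(36726 + (31 + 0)²) = √(36726 + 31²) = √(36726 + 961) = √37687 = 13*√223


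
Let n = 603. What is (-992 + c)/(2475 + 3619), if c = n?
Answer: -389/6094 ≈ -0.063833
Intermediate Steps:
c = 603
(-992 + c)/(2475 + 3619) = (-992 + 603)/(2475 + 3619) = -389/6094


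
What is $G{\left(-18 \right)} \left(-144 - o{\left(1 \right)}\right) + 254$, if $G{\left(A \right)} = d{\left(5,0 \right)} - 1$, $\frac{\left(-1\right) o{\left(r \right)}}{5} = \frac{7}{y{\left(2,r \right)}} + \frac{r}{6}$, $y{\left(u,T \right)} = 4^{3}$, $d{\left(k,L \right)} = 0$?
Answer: $\frac{76151}{192} \approx 396.62$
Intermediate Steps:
$y{\left(u,T \right)} = 64$
$o{\left(r \right)} = - \frac{35}{64} - \frac{5 r}{6}$ ($o{\left(r \right)} = - 5 \left(\frac{7}{64} + \frac{r}{6}\right) = - \frac{35}{64} - \frac{5 r}{6}$)
$G{\left(A \right)} = -1$ ($G{\left(A \right)} = 0 - 1 = -1$)
$G{\left(-18 \right)} \left(-144 - o{\left(1 \right)}\right) + 254 = - (-144 - \left(- \frac{35}{64} - \frac{5}{6}\right)) + 254 = - (-144 - - \frac{265}{192}) + 254 = - (-144 + \frac{265}{192}) + 254 = \left(-1\right) \left(- \frac{27383}{192}\right) + 254 = \frac{27383}{192} + 254 = \frac{76151}{192}$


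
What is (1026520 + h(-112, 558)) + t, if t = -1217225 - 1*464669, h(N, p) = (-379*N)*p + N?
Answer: 23030498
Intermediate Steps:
h(N, p) = N - 379*N*p (h(N, p) = -379*N*p + N = N - 379*N*p)
t = -1681894 (t = -1217225 - 464669 = -1681894)
(1026520 + h(-112, 558)) + t = (1026520 - 112*(1 - 379*558)) - 1681894 = (1026520 - 112*(1 - 211482)) - 1681894 = (1026520 - 112*(-211481)) - 1681894 = (1026520 + 23685872) - 1681894 = 24712392 - 1681894 = 23030498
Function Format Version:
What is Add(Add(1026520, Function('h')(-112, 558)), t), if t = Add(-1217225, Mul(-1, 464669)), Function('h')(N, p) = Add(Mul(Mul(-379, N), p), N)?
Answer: 23030498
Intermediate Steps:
Function('h')(N, p) = Add(N, Mul(-379, N, p)) (Function('h')(N, p) = Add(Mul(-379, N, p), N) = Add(N, Mul(-379, N, p)))
t = -1681894 (t = Add(-1217225, -464669) = -1681894)
Add(Add(1026520, Function('h')(-112, 558)), t) = Add(Add(1026520, Mul(-112, Add(1, Mul(-379, 558)))), -1681894) = Add(Add(1026520, Mul(-112, Add(1, -211482))), -1681894) = Add(Add(1026520, Mul(-112, -211481)), -1681894) = Add(Add(1026520, 23685872), -1681894) = Add(24712392, -1681894) = 23030498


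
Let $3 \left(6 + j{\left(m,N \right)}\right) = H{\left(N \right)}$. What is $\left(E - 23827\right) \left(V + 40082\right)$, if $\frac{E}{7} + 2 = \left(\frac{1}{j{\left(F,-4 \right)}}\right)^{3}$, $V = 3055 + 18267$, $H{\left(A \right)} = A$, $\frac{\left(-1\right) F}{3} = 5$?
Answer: $- \frac{3896991919107}{2662} \approx -1.4639 \cdot 10^{9}$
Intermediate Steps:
$F = -15$ ($F = \left(-3\right) 5 = -15$)
$j{\left(m,N \right)} = -6 + \frac{N}{3}$
$V = 21322$
$E = - \frac{149261}{10648}$ ($E = -14 + 7 \left(\frac{1}{-6 + \frac{1}{3} \left(-4\right)}\right)^{3} = -14 + 7 \left(\frac{1}{-6 - \frac{4}{3}}\right)^{3} = -14 + 7 \left(\frac{1}{- \frac{22}{3}}\right)^{3} = -14 + 7 \left(- \frac{3}{22}\right)^{3} = -14 + 7 \left(- \frac{27}{10648}\right) = -14 - \frac{189}{10648} = - \frac{149261}{10648} \approx -14.018$)
$\left(E - 23827\right) \left(V + 40082\right) = \left(- \frac{149261}{10648} - 23827\right) \left(21322 + 40082\right) = \left(- \frac{253859157}{10648}\right) 61404 = - \frac{3896991919107}{2662}$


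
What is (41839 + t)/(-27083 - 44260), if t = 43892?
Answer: -28577/23781 ≈ -1.2017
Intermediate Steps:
(41839 + t)/(-27083 - 44260) = (41839 + 43892)/(-27083 - 44260) = 85731/(-71343) = 85731*(-1/71343) = -28577/23781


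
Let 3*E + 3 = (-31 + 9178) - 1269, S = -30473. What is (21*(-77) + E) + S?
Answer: -29465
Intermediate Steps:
E = 2625 (E = -1 + ((-31 + 9178) - 1269)/3 = -1 + (9147 - 1269)/3 = -1 + (1/3)*7878 = -1 + 2626 = 2625)
(21*(-77) + E) + S = (21*(-77) + 2625) - 30473 = (-1617 + 2625) - 30473 = 1008 - 30473 = -29465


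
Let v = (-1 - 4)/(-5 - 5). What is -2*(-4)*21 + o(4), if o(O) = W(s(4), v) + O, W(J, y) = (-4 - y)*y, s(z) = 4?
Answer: 679/4 ≈ 169.75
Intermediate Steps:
v = ½ (v = -5/(-10) = -5*(-⅒) = ½ ≈ 0.50000)
W(J, y) = y*(-4 - y)
o(O) = -9/4 + O (o(O) = -1*½*(4 + ½) + O = -1*½*9/2 + O = -9/4 + O)
-2*(-4)*21 + o(4) = -2*(-4)*21 + (-9/4 + 4) = 8*21 + 7/4 = 168 + 7/4 = 679/4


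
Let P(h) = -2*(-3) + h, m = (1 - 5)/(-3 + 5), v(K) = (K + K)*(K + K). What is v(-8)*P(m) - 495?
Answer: 529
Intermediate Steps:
v(K) = 4*K² (v(K) = (2*K)*(2*K) = 4*K²)
m = -2 (m = -4/2 = -4*½ = -2)
P(h) = 6 + h
v(-8)*P(m) - 495 = (4*(-8)²)*(6 - 2) - 495 = (4*64)*4 - 495 = 256*4 - 495 = 1024 - 495 = 529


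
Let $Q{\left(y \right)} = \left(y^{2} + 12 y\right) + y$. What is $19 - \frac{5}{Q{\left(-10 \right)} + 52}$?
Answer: $\frac{413}{22} \approx 18.773$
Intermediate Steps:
$Q{\left(y \right)} = y^{2} + 13 y$
$19 - \frac{5}{Q{\left(-10 \right)} + 52} = 19 - \frac{5}{- 10 \left(13 - 10\right) + 52} = 19 - \frac{5}{\left(-10\right) 3 + 52} = 19 - \frac{5}{-30 + 52} = 19 - \frac{5}{22} = \frac{413}{22}$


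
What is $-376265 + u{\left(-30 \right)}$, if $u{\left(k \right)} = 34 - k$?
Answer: $-376201$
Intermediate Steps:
$-376265 + u{\left(-30 \right)} = -376265 + \left(34 - -30\right) = -376265 + \left(34 + 30\right) = -376265 + 64 = -376201$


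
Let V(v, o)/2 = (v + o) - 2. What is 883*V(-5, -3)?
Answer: -17660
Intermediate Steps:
V(v, o) = -4 + 2*o + 2*v (V(v, o) = 2*((v + o) - 2) = 2*((o + v) - 2) = 2*(-2 + o + v) = -4 + 2*o + 2*v)
883*V(-5, -3) = 883*(-4 + 2*(-3) + 2*(-5)) = 883*(-4 - 6 - 10) = 883*(-20) = -17660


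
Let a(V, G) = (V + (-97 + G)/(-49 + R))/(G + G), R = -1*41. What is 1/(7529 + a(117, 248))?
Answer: 44640/336104939 ≈ 0.00013282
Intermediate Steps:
R = -41
a(V, G) = (97/90 + V - G/90)/(2*G) (a(V, G) = (V + (-97 + G)/(-49 - 41))/(G + G) = (V + (-97 + G)/(-90))/((2*G)) = (V + (-97 + G)*(-1/90))*(1/(2*G)) = (V + (97/90 - G/90))*(1/(2*G)) = (97/90 + V - G/90)*(1/(2*G)) = (97/90 + V - G/90)/(2*G))
1/(7529 + a(117, 248)) = 1/(7529 + (1/180)*(97 - 1*248 + 90*117)/248) = 1/(7529 + (1/180)*(1/248)*(97 - 248 + 10530)) = 1/(7529 + (1/180)*(1/248)*10379) = 1/(7529 + 10379/44640) = 1/(336104939/44640) = 44640/336104939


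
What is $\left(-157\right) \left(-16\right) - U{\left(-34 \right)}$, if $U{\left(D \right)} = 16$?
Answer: $2496$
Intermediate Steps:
$\left(-157\right) \left(-16\right) - U{\left(-34 \right)} = \left(-157\right) \left(-16\right) - 16 = 2512 - 16 = 2496$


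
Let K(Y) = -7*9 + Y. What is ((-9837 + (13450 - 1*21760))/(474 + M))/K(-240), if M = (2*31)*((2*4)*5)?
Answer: 6049/298354 ≈ 0.020275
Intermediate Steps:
M = 2480 (M = 62*(8*5) = 62*40 = 2480)
K(Y) = -63 + Y
((-9837 + (13450 - 1*21760))/(474 + M))/K(-240) = ((-9837 + (13450 - 1*21760))/(474 + 2480))/(-63 - 240) = ((-9837 + (13450 - 21760))/2954)/(-303) = ((-9837 - 8310)*(1/2954))*(-1/303) = -18147*1/2954*(-1/303) = -18147/2954*(-1/303) = 6049/298354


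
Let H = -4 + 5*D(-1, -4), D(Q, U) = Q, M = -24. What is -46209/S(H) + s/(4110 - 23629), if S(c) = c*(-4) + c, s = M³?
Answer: -300526741/175671 ≈ -1710.7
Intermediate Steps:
s = -13824 (s = (-24)³ = -13824)
H = -9 (H = -4 + 5*(-1) = -4 - 5 = -9)
S(c) = -3*c (S(c) = -4*c + c = -3*c)
-46209/S(H) + s/(4110 - 23629) = -46209/((-3*(-9))) - 13824/(4110 - 23629) = -46209/27 - 13824/(-19519) = -46209*1/27 - 13824*(-1/19519) = -15403/9 + 13824/19519 = -300526741/175671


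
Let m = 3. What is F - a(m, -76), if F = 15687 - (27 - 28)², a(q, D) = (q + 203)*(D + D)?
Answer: 46998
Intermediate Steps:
a(q, D) = 2*D*(203 + q) (a(q, D) = (203 + q)*(2*D) = 2*D*(203 + q))
F = 15686 (F = 15687 - 1*(-1)² = 15687 - 1*1 = 15687 - 1 = 15686)
F - a(m, -76) = 15686 - 2*(-76)*(203 + 3) = 15686 - 2*(-76)*206 = 15686 - 1*(-31312) = 15686 + 31312 = 46998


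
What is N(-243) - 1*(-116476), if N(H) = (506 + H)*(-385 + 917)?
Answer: 256392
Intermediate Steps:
N(H) = 269192 + 532*H (N(H) = (506 + H)*532 = 269192 + 532*H)
N(-243) - 1*(-116476) = (269192 + 532*(-243)) - 1*(-116476) = (269192 - 129276) + 116476 = 139916 + 116476 = 256392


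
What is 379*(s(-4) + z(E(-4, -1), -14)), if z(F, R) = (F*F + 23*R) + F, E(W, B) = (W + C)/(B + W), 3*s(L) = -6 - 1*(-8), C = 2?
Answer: -9117982/75 ≈ -1.2157e+5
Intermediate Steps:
s(L) = ⅔ (s(L) = (-6 - 1*(-8))/3 = (-6 + 8)/3 = (⅓)*2 = ⅔)
E(W, B) = (2 + W)/(B + W) (E(W, B) = (W + 2)/(B + W) = (2 + W)/(B + W))
z(F, R) = F + F² + 23*R (z(F, R) = (F² + 23*R) + F = F + F² + 23*R)
379*(s(-4) + z(E(-4, -1), -14)) = 379*(⅔ + ((2 - 4)/(-1 - 4) + ((2 - 4)/(-1 - 4))² + 23*(-14))) = 379*(⅔ + (-2/(-5) + (-2/(-5))² - 322)) = 379*(⅔ + (-⅕*(-2) + (-⅕*(-2))² - 322)) = 379*(⅔ + (⅖ + (⅖)² - 322)) = 379*(⅔ + (⅖ + 4/25 - 322)) = 379*(⅔ - 8036/25) = 379*(-24058/75) = -9117982/75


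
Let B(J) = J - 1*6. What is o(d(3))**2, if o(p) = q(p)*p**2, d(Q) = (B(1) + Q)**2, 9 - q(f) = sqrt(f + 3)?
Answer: 22528 - 4608*sqrt(7) ≈ 10336.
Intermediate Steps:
q(f) = 9 - sqrt(3 + f) (q(f) = 9 - sqrt(f + 3) = 9 - sqrt(3 + f))
B(J) = -6 + J (B(J) = J - 6 = -6 + J)
d(Q) = (-5 + Q)**2 (d(Q) = ((-6 + 1) + Q)**2 = (-5 + Q)**2)
o(p) = p**2*(9 - sqrt(3 + p)) (o(p) = (9 - sqrt(3 + p))*p**2 = p**2*(9 - sqrt(3 + p)))
o(d(3))**2 = (((-5 + 3)**2)**2*(9 - sqrt(3 + (-5 + 3)**2)))**2 = (((-2)**2)**2*(9 - sqrt(3 + (-2)**2)))**2 = (4**2*(9 - sqrt(3 + 4)))**2 = (16*(9 - sqrt(7)))**2 = (144 - 16*sqrt(7))**2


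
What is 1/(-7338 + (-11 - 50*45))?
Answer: -1/9599 ≈ -0.00010418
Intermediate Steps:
1/(-7338 + (-11 - 50*45)) = 1/(-7338 + (-11 - 2250)) = 1/(-7338 - 2261) = 1/(-9599) = -1/9599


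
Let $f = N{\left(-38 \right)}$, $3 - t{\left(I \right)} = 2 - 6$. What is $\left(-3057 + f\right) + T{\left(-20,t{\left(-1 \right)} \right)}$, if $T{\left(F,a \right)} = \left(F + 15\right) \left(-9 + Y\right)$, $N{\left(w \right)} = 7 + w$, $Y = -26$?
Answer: $-2913$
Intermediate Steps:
$t{\left(I \right)} = 7$ ($t{\left(I \right)} = 3 - \left(2 - 6\right) = 3 - -4 = 3 + 4 = 7$)
$f = -31$ ($f = 7 - 38 = -31$)
$T{\left(F,a \right)} = -525 - 35 F$ ($T{\left(F,a \right)} = \left(F + 15\right) \left(-9 - 26\right) = \left(15 + F\right) \left(-35\right) = -525 - 35 F$)
$\left(-3057 + f\right) + T{\left(-20,t{\left(-1 \right)} \right)} = \left(-3057 - 31\right) - -175 = -3088 + \left(-525 + 700\right) = -3088 + 175 = -2913$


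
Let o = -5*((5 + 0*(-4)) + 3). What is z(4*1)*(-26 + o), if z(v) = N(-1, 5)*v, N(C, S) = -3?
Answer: 792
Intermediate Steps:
o = -40 (o = -5*((5 + 0) + 3) = -5*(5 + 3) = -5*8 = -40)
z(v) = -3*v
z(4*1)*(-26 + o) = (-12)*(-26 - 40) = -3*4*(-66) = -12*(-66) = 792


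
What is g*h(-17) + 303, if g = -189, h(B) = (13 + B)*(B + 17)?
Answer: 303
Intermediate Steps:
h(B) = (13 + B)*(17 + B)
g*h(-17) + 303 = -189*(221 + (-17)² + 30*(-17)) + 303 = -189*(221 + 289 - 510) + 303 = -189*0 + 303 = 0 + 303 = 303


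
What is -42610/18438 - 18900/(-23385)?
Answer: -21598555/14372421 ≈ -1.5028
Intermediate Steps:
-42610/18438 - 18900/(-23385) = -42610*1/18438 - 18900*(-1/23385) = -21305/9219 + 1260/1559 = -21598555/14372421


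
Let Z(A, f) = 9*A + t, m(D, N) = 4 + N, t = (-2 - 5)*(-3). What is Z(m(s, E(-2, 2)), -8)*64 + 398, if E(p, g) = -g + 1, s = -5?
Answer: 3470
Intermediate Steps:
t = 21 (t = -7*(-3) = 21)
E(p, g) = 1 - g
Z(A, f) = 21 + 9*A (Z(A, f) = 9*A + 21 = 21 + 9*A)
Z(m(s, E(-2, 2)), -8)*64 + 398 = (21 + 9*(4 + (1 - 1*2)))*64 + 398 = (21 + 9*(4 + (1 - 2)))*64 + 398 = (21 + 9*(4 - 1))*64 + 398 = (21 + 9*3)*64 + 398 = (21 + 27)*64 + 398 = 48*64 + 398 = 3072 + 398 = 3470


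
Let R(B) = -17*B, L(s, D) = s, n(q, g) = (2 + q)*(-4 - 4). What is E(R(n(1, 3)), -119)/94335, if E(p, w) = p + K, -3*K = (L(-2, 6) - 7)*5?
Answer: 141/31445 ≈ 0.0044840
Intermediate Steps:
n(q, g) = -16 - 8*q (n(q, g) = (2 + q)*(-8) = -16 - 8*q)
K = 15 (K = -(-2 - 7)*5/3 = -(-3)*5 = -⅓*(-45) = 15)
E(p, w) = 15 + p (E(p, w) = p + 15 = 15 + p)
E(R(n(1, 3)), -119)/94335 = (15 - 17*(-16 - 8*1))/94335 = (15 - 17*(-16 - 8))*(1/94335) = (15 - 17*(-24))*(1/94335) = (15 + 408)*(1/94335) = 423*(1/94335) = 141/31445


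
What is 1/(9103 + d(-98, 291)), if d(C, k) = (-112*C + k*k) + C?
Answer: 1/104662 ≈ 9.5546e-6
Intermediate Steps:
d(C, k) = k² - 111*C (d(C, k) = (-112*C + k²) + C = (k² - 112*C) + C = k² - 111*C)
1/(9103 + d(-98, 291)) = 1/(9103 + (291² - 111*(-98))) = 1/(9103 + (84681 + 10878)) = 1/(9103 + 95559) = 1/104662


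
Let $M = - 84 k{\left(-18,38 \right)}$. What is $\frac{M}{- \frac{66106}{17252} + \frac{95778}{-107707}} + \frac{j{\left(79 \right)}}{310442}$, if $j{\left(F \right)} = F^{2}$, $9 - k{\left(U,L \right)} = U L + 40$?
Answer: $\frac{15820750252613042147}{1361667064150558} \approx 11619.0$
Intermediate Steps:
$k{\left(U,L \right)} = -31 - L U$ ($k{\left(U,L \right)} = 9 - \left(U L + 40\right) = 9 - \left(L U + 40\right) = 9 - \left(40 + L U\right) = -31 - L U$)
$M = -54852$ ($M = - 84 \left(-31 - 38 \left(-18\right)\right) = - 84 \left(-31 + 684\right) = \left(-84\right) 653 = -54852$)
$\frac{M}{- \frac{66106}{17252} + \frac{95778}{-107707}} + \frac{j{\left(79 \right)}}{310442} = - \frac{54852}{- \frac{66106}{17252} + \frac{95778}{-107707}} + \frac{79^{2}}{310442} = - \frac{54852}{\left(-66106\right) \frac{1}{17252} + 95778 \left(- \frac{1}{107707}\right)} + 6241 \cdot \frac{1}{310442} = - \frac{54852}{- \frac{33053}{8626} - \frac{95778}{107707}} + \frac{6241}{310442} = - \frac{54852}{- \frac{4386220499}{929080582}} + \frac{6241}{310442} = \left(-54852\right) \left(- \frac{929080582}{4386220499}\right) + \frac{6241}{310442} = \frac{50961928083864}{4386220499} + \frac{6241}{310442} = \frac{15820750252613042147}{1361667064150558}$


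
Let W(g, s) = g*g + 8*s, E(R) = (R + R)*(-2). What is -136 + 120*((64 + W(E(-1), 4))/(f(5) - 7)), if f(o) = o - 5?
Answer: -2056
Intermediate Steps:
E(R) = -4*R (E(R) = (2*R)*(-2) = -4*R)
W(g, s) = g**2 + 8*s
f(o) = -5 + o
-136 + 120*((64 + W(E(-1), 4))/(f(5) - 7)) = -136 + 120*((64 + ((-4*(-1))**2 + 8*4))/((-5 + 5) - 7)) = -136 + 120*((64 + (4**2 + 32))/(0 - 7)) = -136 + 120*((64 + (16 + 32))/(-7)) = -136 + 120*((64 + 48)*(-1/7)) = -136 + 120*(112*(-1/7)) = -136 + 120*(-16) = -136 - 1920 = -2056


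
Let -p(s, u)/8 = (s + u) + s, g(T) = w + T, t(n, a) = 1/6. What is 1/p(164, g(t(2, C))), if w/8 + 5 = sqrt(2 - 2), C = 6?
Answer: -3/6916 ≈ -0.00043378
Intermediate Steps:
t(n, a) = 1/6
w = -40 (w = -40 + 8*sqrt(2 - 2) = -40 + 8*sqrt(0) = -40 + 8*0 = -40 + 0 = -40)
g(T) = -40 + T
p(s, u) = -16*s - 8*u (p(s, u) = -8*((s + u) + s) = -8*(u + 2*s) = -16*s - 8*u)
1/p(164, g(t(2, C))) = 1/(-16*164 - 8*(-40 + 1/6)) = 1/(-2624 - 8*(-239/6)) = 1/(-2624 + 956/3) = 1/(-6916/3) = -3/6916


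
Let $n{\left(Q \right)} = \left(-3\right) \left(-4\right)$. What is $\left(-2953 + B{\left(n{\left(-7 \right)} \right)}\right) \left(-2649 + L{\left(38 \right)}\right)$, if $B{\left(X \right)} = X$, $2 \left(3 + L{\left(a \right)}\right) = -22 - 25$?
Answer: $\frac{15737291}{2} \approx 7.8686 \cdot 10^{6}$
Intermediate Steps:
$L{\left(a \right)} = - \frac{53}{2}$ ($L{\left(a \right)} = -3 + \frac{-22 - 25}{2} = -3 + \frac{1}{2} \left(-47\right) = -3 - \frac{47}{2} = - \frac{53}{2}$)
$n{\left(Q \right)} = 12$
$\left(-2953 + B{\left(n{\left(-7 \right)} \right)}\right) \left(-2649 + L{\left(38 \right)}\right) = \left(-2953 + 12\right) \left(-2649 - \frac{53}{2}\right) = \left(-2941\right) \left(- \frac{5351}{2}\right) = \frac{15737291}{2}$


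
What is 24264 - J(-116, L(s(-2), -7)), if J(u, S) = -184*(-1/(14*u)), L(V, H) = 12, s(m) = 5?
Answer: 4925615/203 ≈ 24264.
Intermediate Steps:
J(u, S) = 92/(7*u) (J(u, S) = -184*(-1/(14*u)) = -(-92)/(7*u) = 92/(7*u))
24264 - J(-116, L(s(-2), -7)) = 24264 - 92/(7*(-116)) = 24264 - 92*(-1)/(7*116) = 24264 - 1*(-23/203) = 24264 + 23/203 = 4925615/203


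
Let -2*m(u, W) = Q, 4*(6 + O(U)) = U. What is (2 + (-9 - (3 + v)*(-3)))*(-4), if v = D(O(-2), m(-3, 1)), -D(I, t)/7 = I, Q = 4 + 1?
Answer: -554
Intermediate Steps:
O(U) = -6 + U/4
Q = 5
m(u, W) = -5/2 (m(u, W) = -1/2*5 = -5/2)
D(I, t) = -7*I
v = 91/2 (v = -7*(-6 + (1/4)*(-2)) = -7*(-6 - 1/2) = -7*(-13/2) = 91/2 ≈ 45.500)
(2 + (-9 - (3 + v)*(-3)))*(-4) = (2 + (-9 - (3 + 91/2)*(-3)))*(-4) = (2 + (-9 - 97*(-3)/2))*(-4) = (2 + (-9 - 1*(-291/2)))*(-4) = (2 + (-9 + 291/2))*(-4) = (2 + 273/2)*(-4) = (277/2)*(-4) = -554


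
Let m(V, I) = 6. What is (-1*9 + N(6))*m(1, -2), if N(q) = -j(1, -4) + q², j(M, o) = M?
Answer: 156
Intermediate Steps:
N(q) = -1 + q² (N(q) = -1*1 + q² = -1 + q²)
(-1*9 + N(6))*m(1, -2) = (-1*9 + (-1 + 6²))*6 = (-9 + (-1 + 36))*6 = (-9 + 35)*6 = 26*6 = 156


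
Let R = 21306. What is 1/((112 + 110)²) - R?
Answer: -1050044903/49284 ≈ -21306.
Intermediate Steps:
1/((112 + 110)²) - R = 1/((112 + 110)²) - 1*21306 = 1/(222²) - 21306 = 1/49284 - 21306 = -1050044903/49284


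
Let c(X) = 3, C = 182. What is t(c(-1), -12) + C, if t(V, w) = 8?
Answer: 190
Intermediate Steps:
t(c(-1), -12) + C = 8 + 182 = 190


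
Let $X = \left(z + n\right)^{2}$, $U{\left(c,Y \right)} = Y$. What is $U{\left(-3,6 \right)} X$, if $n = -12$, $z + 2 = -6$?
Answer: $2400$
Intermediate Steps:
$z = -8$ ($z = -2 - 6 = -8$)
$X = 400$ ($X = \left(-8 - 12\right)^{2} = \left(-20\right)^{2} = 400$)
$U{\left(-3,6 \right)} X = 6 \cdot 400 = 2400$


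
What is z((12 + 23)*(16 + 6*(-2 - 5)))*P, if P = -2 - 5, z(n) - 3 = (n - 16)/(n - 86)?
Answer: -13699/498 ≈ -27.508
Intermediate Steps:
z(n) = 3 + (-16 + n)/(-86 + n) (z(n) = 3 + (n - 16)/(n - 86) = 3 + (-16 + n)/(-86 + n))
P = -7
z((12 + 23)*(16 + 6*(-2 - 5)))*P = (2*(-137 + 2*((12 + 23)*(16 + 6*(-2 - 5))))/(-86 + (12 + 23)*(16 + 6*(-2 - 5))))*(-7) = (2*(-137 + 2*(35*(16 + 6*(-7))))/(-86 + 35*(16 + 6*(-7))))*(-7) = (2*(-137 + 2*(35*(16 - 42)))/(-86 + 35*(16 - 42)))*(-7) = (2*(-137 + 2*(35*(-26)))/(-86 + 35*(-26)))*(-7) = (2*(-137 + 2*(-910))/(-86 - 910))*(-7) = (2*(-137 - 1820)/(-996))*(-7) = (2*(-1/996)*(-1957))*(-7) = (1957/498)*(-7) = -13699/498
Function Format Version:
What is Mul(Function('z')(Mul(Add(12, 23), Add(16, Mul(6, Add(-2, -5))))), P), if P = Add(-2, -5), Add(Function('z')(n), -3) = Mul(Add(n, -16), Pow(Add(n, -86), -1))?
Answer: Rational(-13699, 498) ≈ -27.508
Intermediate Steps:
Function('z')(n) = Add(3, Mul(Pow(Add(-86, n), -1), Add(-16, n))) (Function('z')(n) = Add(3, Mul(Add(n, -16), Pow(Add(n, -86), -1))) = Add(3, Mul(Add(-16, n), Pow(Add(-86, n), -1))) = Add(3, Mul(Pow(Add(-86, n), -1), Add(-16, n))))
P = -7
Mul(Function('z')(Mul(Add(12, 23), Add(16, Mul(6, Add(-2, -5))))), P) = Mul(Mul(2, Pow(Add(-86, Mul(Add(12, 23), Add(16, Mul(6, Add(-2, -5))))), -1), Add(-137, Mul(2, Mul(Add(12, 23), Add(16, Mul(6, Add(-2, -5))))))), -7) = Mul(Mul(2, Pow(Add(-86, Mul(35, Add(16, Mul(6, -7)))), -1), Add(-137, Mul(2, Mul(35, Add(16, Mul(6, -7)))))), -7) = Mul(Mul(2, Pow(Add(-86, Mul(35, Add(16, -42))), -1), Add(-137, Mul(2, Mul(35, Add(16, -42))))), -7) = Mul(Mul(2, Pow(Add(-86, Mul(35, -26)), -1), Add(-137, Mul(2, Mul(35, -26)))), -7) = Mul(Mul(2, Pow(Add(-86, -910), -1), Add(-137, Mul(2, -910))), -7) = Mul(Mul(2, Pow(-996, -1), Add(-137, -1820)), -7) = Mul(Mul(2, Rational(-1, 996), -1957), -7) = Mul(Rational(1957, 498), -7) = Rational(-13699, 498)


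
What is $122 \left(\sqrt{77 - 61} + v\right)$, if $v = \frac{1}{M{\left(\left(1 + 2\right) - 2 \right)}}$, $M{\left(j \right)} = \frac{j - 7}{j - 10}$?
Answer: $671$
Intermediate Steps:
$M{\left(j \right)} = \frac{-7 + j}{-10 + j}$
$v = \frac{3}{2}$ ($v = \frac{1}{\frac{1}{-10 + \left(\left(1 + 2\right) - 2\right)} \left(-7 + \left(\left(1 + 2\right) - 2\right)\right)} = \frac{1}{\frac{1}{-10 + \left(3 - 2\right)} \left(-7 + \left(3 - 2\right)\right)} = \frac{1}{\frac{1}{-10 + 1} \left(-7 + 1\right)} = \frac{1}{\frac{1}{-9} \left(-6\right)} = \frac{1}{\left(- \frac{1}{9}\right) \left(-6\right)} = \frac{1}{\frac{2}{3}} = \frac{3}{2} \approx 1.5$)
$122 \left(\sqrt{77 - 61} + v\right) = 122 \left(\sqrt{77 - 61} + \frac{3}{2}\right) = 122 \left(\sqrt{16} + \frac{3}{2}\right) = 122 \left(4 + \frac{3}{2}\right) = 122 \cdot \frac{11}{2} = 671$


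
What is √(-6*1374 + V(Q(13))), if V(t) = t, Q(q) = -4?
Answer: 2*I*√2062 ≈ 90.818*I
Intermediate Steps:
√(-6*1374 + V(Q(13))) = √(-6*1374 - 4) = √(-8244 - 4) = √(-8248) = 2*I*√2062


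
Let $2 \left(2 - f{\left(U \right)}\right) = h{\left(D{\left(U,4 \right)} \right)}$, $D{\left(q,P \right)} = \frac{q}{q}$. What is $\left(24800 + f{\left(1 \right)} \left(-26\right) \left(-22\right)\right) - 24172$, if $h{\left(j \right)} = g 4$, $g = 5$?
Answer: $-3948$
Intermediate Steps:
$D{\left(q,P \right)} = 1$
$h{\left(j \right)} = 20$ ($h{\left(j \right)} = 5 \cdot 4 = 20$)
$f{\left(U \right)} = -8$ ($f{\left(U \right)} = 2 - 10 = -8$)
$\left(24800 + f{\left(1 \right)} \left(-26\right) \left(-22\right)\right) - 24172 = \left(24800 + \left(-8\right) \left(-26\right) \left(-22\right)\right) - 24172 = \left(24800 + 208 \left(-22\right)\right) - 24172 = \left(24800 - 4576\right) - 24172 = 20224 - 24172 = -3948$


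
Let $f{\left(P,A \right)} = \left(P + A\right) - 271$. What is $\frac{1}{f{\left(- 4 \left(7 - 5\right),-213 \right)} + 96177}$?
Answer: $\frac{1}{95685} \approx 1.0451 \cdot 10^{-5}$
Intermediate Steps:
$f{\left(P,A \right)} = -271 + A + P$ ($f{\left(P,A \right)} = \left(A + P\right) - 271 = -271 + A + P$)
$\frac{1}{f{\left(- 4 \left(7 - 5\right),-213 \right)} + 96177} = \frac{1}{\left(-271 - 213 - 4 \left(7 - 5\right)\right) + 96177} = \frac{1}{\left(-271 - 213 - 8\right) + 96177} = \frac{1}{-492 + 96177} = \frac{1}{95685}$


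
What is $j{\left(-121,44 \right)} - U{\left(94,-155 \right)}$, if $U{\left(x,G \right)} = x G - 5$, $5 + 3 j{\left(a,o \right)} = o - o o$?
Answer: $\frac{41828}{3} \approx 13943.0$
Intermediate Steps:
$j{\left(a,o \right)} = - \frac{5}{3} - \frac{o^{2}}{3} + \frac{o}{3}$ ($j{\left(a,o \right)} = - \frac{5}{3} + \frac{o - o o}{3} = - \frac{5}{3} + \frac{o - o^{2}}{3} = - \frac{5}{3} - \left(- \frac{o}{3} + \frac{o^{2}}{3}\right) = - \frac{5}{3} - \frac{o^{2}}{3} + \frac{o}{3}$)
$U{\left(x,G \right)} = -5 + G x$ ($U{\left(x,G \right)} = G x - 5 = -5 + G x$)
$j{\left(-121,44 \right)} - U{\left(94,-155 \right)} = \left(- \frac{5}{3} - \frac{44^{2}}{3} + \frac{1}{3} \cdot 44\right) - \left(-5 - 14570\right) = \left(- \frac{5}{3} - \frac{1936}{3} + \frac{44}{3}\right) - \left(-5 - 14570\right) = \left(- \frac{5}{3} - \frac{1936}{3} + \frac{44}{3}\right) - -14575 = - \frac{1897}{3} + 14575 = \frac{41828}{3}$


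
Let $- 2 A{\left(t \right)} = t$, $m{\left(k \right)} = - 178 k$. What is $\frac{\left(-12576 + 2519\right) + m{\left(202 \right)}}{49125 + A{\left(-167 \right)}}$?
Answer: $- \frac{8366}{8947} \approx -0.93506$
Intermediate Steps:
$A{\left(t \right)} = - \frac{t}{2}$
$\frac{\left(-12576 + 2519\right) + m{\left(202 \right)}}{49125 + A{\left(-167 \right)}} = \frac{\left(-12576 + 2519\right) - 35956}{49125 - - \frac{167}{2}} = \frac{-10057 - 35956}{49125 + \frac{167}{2}} = - \frac{46013}{\frac{98417}{2}} = \left(-46013\right) \frac{2}{98417} = - \frac{8366}{8947}$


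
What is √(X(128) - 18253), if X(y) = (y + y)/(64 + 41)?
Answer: I*√201212445/105 ≈ 135.09*I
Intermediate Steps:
X(y) = 2*y/105 (X(y) = (2*y)/105 = (2*y)*(1/105) = 2*y/105)
√(X(128) - 18253) = √((2/105)*128 - 18253) = √(256/105 - 18253) = √(-1916309/105) = I*√201212445/105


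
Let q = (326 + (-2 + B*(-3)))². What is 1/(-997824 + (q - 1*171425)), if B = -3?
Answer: -1/1058360 ≈ -9.4486e-7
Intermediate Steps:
q = 110889 (q = (326 + (-2 - 3*(-3)))² = (326 + (-2 + 9))² = (326 + 7)² = 333² = 110889)
1/(-997824 + (q - 1*171425)) = 1/(-997824 + (110889 - 1*171425)) = 1/(-997824 + (110889 - 171425)) = 1/(-997824 - 60536) = 1/(-1058360) = -1/1058360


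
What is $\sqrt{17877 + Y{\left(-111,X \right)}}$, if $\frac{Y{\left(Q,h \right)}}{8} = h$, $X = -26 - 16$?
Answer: $3 \sqrt{1949} \approx 132.44$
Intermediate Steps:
$X = -42$
$Y{\left(Q,h \right)} = 8 h$
$\sqrt{17877 + Y{\left(-111,X \right)}} = \sqrt{17877 + 8 \left(-42\right)} = \sqrt{17877 - 336} = \sqrt{17541} = 3 \sqrt{1949}$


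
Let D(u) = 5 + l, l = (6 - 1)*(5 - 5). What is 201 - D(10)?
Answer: 196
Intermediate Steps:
l = 0 (l = 5*0 = 0)
D(u) = 5 (D(u) = 5 + 0 = 5)
201 - D(10) = 201 - 1*5 = 201 - 5 = 196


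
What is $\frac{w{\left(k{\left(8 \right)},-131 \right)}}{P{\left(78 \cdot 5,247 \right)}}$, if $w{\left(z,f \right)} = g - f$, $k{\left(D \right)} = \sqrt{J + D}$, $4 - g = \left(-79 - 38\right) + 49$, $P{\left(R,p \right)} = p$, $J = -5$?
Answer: $\frac{203}{247} \approx 0.82186$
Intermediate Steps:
$g = 72$ ($g = 4 - \left(\left(-79 - 38\right) + 49\right) = 4 - \left(-117 + 49\right) = 4 - -68 = 4 + 68 = 72$)
$k{\left(D \right)} = \sqrt{-5 + D}$
$w{\left(z,f \right)} = 72 - f$
$\frac{w{\left(k{\left(8 \right)},-131 \right)}}{P{\left(78 \cdot 5,247 \right)}} = \frac{72 - -131}{247} = \left(72 + 131\right) \frac{1}{247} = 203 \cdot \frac{1}{247} = \frac{203}{247}$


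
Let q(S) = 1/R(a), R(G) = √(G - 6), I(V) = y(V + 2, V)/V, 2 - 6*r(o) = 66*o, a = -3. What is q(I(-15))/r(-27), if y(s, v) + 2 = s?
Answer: -I/892 ≈ -0.0011211*I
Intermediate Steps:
y(s, v) = -2 + s
r(o) = ⅓ - 11*o
I(V) = 1 (I(V) = (-2 + (V + 2))/V = (-2 + (2 + V))/V = V/V = 1)
R(G) = √(-6 + G)
q(S) = -I/3 (q(S) = 1/(√(-6 - 3)) = 1/(√(-9)) = 1/(3*I) = -I/3)
q(I(-15))/r(-27) = (-I/3)/(⅓ - 11*(-27)) = (-I/3)/(⅓ + 297) = (-I/3)/(892/3) = -I/3*(3/892) = -I/892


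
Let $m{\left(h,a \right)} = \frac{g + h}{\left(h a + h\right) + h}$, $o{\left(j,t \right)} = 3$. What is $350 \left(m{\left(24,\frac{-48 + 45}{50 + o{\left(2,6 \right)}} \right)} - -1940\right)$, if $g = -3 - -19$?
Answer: $\frac{209903750}{309} \approx 6.793 \cdot 10^{5}$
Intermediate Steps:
$g = 16$ ($g = -3 + 19 = 16$)
$m{\left(h,a \right)} = \frac{16 + h}{2 h + a h}$ ($m{\left(h,a \right)} = \frac{16 + h}{\left(h a + h\right) + h} = \frac{16 + h}{\left(a h + h\right) + h} = \frac{16 + h}{\left(h + a h\right) + h} = \frac{16 + h}{2 h + a h}$)
$350 \left(m{\left(24,\frac{-48 + 45}{50 + o{\left(2,6 \right)}} \right)} - -1940\right) = 350 \left(\frac{16 + 24}{24 \left(2 + \frac{-48 + 45}{50 + 3}\right)} - -1940\right) = 350 \left(\frac{1}{24} \frac{1}{2 - \frac{3}{53}} \cdot 40 + 1940\right) = 350 \left(\frac{1}{24} \frac{1}{\frac{103}{53}} \cdot 40 + 1940\right) = 350 \left(\frac{1}{24} \cdot \frac{53}{103} \cdot 40 + 1940\right) = 350 \left(\frac{265}{309} + 1940\right) = 350 \cdot \frac{599725}{309} = \frac{209903750}{309}$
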